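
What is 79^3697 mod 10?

9

Powers of 9 mod 10 repeat with period 2: 9, 1.
3697 mod 2 = 1, so the last digit matches 9^1 = 9.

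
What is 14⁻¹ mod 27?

2

14·2 = 28 = 1·27 + 1, so 14⁻¹ ≡ 2 (mod 27).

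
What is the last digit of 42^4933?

2

The units digit of 42^n cycles with period 4: 2, 4, 8, 6, …
4933 mod 4 = 1, so the last digit matches 2^1 = 2.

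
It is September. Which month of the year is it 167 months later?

August

167 mod 12 = 11 (since 13·12 = 156).
September + 11 months → August.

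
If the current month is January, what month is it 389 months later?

June

Dividing 389 by 12 gives quotient 32 and remainder 5.
January + 5 months → June.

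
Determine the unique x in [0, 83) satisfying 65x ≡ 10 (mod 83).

65⁻¹ ≡ 23 (mod 83) because 65·23 = 1495 = 18·83 + 1.
Multiplying both sides by 23: x ≡ 23·10 = 230 ≡ 64 (mod 83).

64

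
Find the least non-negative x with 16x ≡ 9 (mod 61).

16⁻¹ ≡ 42 (mod 61) because 16·42 = 672 = 11·61 + 1.
So x ≡ 42·9 = 378 ≡ 12 (mod 61).

12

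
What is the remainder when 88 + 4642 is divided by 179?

76

Dividing 4642 by 179 gives quotient 25 and remainder 167.
(88 + 167) mod 179 = 76.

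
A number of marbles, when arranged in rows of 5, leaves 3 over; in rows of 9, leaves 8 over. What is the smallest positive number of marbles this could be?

8

x ≡ 3 (mod 5) gives x ∈ {3, 8}.
The first of these with x mod 9 = 8 is 8.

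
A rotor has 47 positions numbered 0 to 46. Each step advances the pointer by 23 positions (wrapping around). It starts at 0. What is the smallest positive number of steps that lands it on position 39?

16

23⁻¹ ≡ 45 (mod 47) because 23·45 = 1035 = 22·47 + 1.
So x ≡ 45·39 = 1755 ≡ 16 (mod 47).
Check: 23·16 = 368 = 7·47 + 39.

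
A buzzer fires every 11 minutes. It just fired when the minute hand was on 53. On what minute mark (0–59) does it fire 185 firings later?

48

185·11 = 2035.
2035 = 33·60 + 55, so 2035 mod 60 = 55.
(53 + 55) mod 60 = 48.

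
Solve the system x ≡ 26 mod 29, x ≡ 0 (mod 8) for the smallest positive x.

Since 8·11 ≡ 1 (mod 29), take x = 0 + 8·((26−0)·11 mod 29) = 0 + 8·25 = 200.
Check: 200 mod 29 = 26, 200 mod 8 = 0.

200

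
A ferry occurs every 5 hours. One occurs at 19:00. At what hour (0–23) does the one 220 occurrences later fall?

15

220·5 = 1100.
1100 = 45·24 + 20, so 1100 mod 24 = 20.
(19 + 20) mod 24 = 15.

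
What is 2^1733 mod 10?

The units digit of 2^n cycles with period 4: 2, 4, 8, 6, …
1733 leaves remainder 1 on division by 4, so 2^1733 ends in 2.

2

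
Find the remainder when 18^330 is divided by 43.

Square-and-reduce mod 43: 18^1≡18, 18^2≡23, 18^4≡13, 18^8≡40, 18^16≡9, 18^32≡38, 18^64≡25, 18^128≡23, 18^256≡13.
330 = 2 + 8 + 64 + 256, so 18^330 ≡ 23·40·25·13 ≡ 21 (mod 43).

21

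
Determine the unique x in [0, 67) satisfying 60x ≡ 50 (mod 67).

60⁻¹ ≡ 19 (mod 67) because 60·19 = 1140 = 17·67 + 1.
So x ≡ 19·50 = 950 ≡ 12 (mod 67).

12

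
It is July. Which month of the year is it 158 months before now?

May

158 − 13·12 = 2, so 158 ≡ 2 (mod 12).
July − 2 months → May.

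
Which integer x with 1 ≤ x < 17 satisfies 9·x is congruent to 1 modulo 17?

2

9·2 = 18 = 1·17 + 1, so 9⁻¹ ≡ 2 (mod 17).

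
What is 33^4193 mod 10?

Last digits of 3^n: 3, 9, 7, 1 (period 4).
4193 mod 4 = 1, so the last digit matches 3^1 = 3.

3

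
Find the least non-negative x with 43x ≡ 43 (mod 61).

The inverse of 43 mod 61 is 44 (since 43·44 = 1892 ≡ 1).
So x ≡ 44·43 = 1892 ≡ 1 (mod 61).
Check: 43·1 = 43 = 0·61 + 43.

1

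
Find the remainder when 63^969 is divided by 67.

Successive squares of 63 mod 67: 63^1≡63, 63^2≡16, 63^4≡55, 63^8≡10, 63^16≡33, 63^32≡17, 63^64≡21, 63^128≡39, 63^256≡47, 63^512≡65.
Since 969 = 1 + 8 + 64 + 128 + 256 + 512 in binary, 63^969 ≡ 63·10·21·39·47·65 ≡ 53 (mod 67).

53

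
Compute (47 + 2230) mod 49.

2230 − 45·49 = 25, so 2230 ≡ 25 (mod 49).
(47 + 25) mod 49 = 23.

23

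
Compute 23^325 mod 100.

Square-and-reduce mod 100: 23^1≡23, 23^2≡29, 23^4≡41, 23^8≡81, 23^16≡61, 23^32≡21, 23^64≡41, 23^128≡81, 23^256≡61.
325 = 1 + 4 + 64 + 256, so 23^325 ≡ 23·41·41·61 ≡ 43 (mod 100).

43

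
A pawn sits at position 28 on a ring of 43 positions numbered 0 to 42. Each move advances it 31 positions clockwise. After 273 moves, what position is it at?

273·31 = 8463.
8463 − 196·43 = 35, so 8463 ≡ 35 (mod 43).
(28 + 35) mod 43 = 20.

20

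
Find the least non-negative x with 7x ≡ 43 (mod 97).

20

The inverse of 7 mod 97 is 14 (since 7·14 = 98 ≡ 1).
So x ≡ 14·43 = 602 ≡ 20 (mod 97).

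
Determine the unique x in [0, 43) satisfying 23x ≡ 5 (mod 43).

32

23⁻¹ ≡ 15 (mod 43) because 23·15 = 345 = 8·43 + 1.
So x ≡ 15·5 = 75 ≡ 32 (mod 43).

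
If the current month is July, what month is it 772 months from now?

November

772 mod 12 = 4 (since 64·12 = 768).
July + 4 months → November.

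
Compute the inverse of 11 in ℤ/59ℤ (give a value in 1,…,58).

11·43 = 473 = 8·59 + 1, so 11⁻¹ ≡ 43 (mod 59).

43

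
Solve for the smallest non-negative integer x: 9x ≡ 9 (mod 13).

9⁻¹ ≡ 3 (mod 13) because 9·3 = 27 = 2·13 + 1.
Multiplying both sides by 3: x ≡ 3·9 = 27 ≡ 1 (mod 13).

1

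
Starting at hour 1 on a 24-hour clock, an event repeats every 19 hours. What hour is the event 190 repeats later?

11

190·19 = 3610.
3610 mod 24 = 10 (since 150·24 = 3600).
(1 + 10) mod 24 = 11.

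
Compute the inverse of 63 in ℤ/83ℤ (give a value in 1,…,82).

29

83 = 1·63 + 20
63 = 3·20 + 3
20 = 6·3 + 2
3 = 1·2 + 1
2 = 2·1 + 0
Back-substituting gives 63·29 ≡ 1 (mod 83).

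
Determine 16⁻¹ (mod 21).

16·4 = 64 = 3·21 + 1, so 16⁻¹ ≡ 4 (mod 21).

4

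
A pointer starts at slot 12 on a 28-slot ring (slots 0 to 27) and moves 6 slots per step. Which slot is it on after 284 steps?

8

284·6 = 1704.
1704 mod 28 = 24 (since 60·28 = 1680).
(12 + 24) mod 28 = 8.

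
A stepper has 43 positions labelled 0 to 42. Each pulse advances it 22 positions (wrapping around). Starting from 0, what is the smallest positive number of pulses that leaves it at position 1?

2

43 = 1·22 + 21
22 = 1·21 + 1
21 = 21·1 + 0
Back-substituting gives 22·2 ≡ 1 (mod 43).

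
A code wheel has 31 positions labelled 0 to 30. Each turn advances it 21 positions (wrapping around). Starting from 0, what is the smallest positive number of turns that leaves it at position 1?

3

21·3 = 63 = 2·31 + 1, so 21⁻¹ ≡ 3 (mod 31).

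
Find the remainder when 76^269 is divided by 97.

92

By repeated squaring mod 97: 76^1≡76, 76^2≡53, 76^4≡93, 76^8≡16, 76^16≡62, 76^32≡61, 76^64≡35, 76^128≡61, 76^256≡35.
Since 269 = 1 + 4 + 8 + 256 in binary, 76^269 ≡ 76·93·16·35 ≡ 92 (mod 97).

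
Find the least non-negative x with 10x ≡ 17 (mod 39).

29

10⁻¹ ≡ 4 (mod 39) because 10·4 = 40 = 1·39 + 1.
So x ≡ 4·17 = 68 ≡ 29 (mod 39).
Check: 10·29 = 290 = 7·39 + 17.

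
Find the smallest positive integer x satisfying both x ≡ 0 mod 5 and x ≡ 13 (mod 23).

105

x ≡ 0 (mod 5) gives x ∈ {0, 5, 10, 15, 20, 25, 30, 35, …}.
The first of these with x mod 23 = 13 is 105.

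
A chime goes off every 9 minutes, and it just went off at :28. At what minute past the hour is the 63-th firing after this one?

63·9 = 567.
567 = 9·60 + 27, so 567 mod 60 = 27.
(28 + 27) mod 60 = 55.

55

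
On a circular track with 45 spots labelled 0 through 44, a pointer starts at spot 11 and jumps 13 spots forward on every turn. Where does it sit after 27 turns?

27·13 = 351.
351 = 7·45 + 36, so 351 mod 45 = 36.
(11 + 36) mod 45 = 2.

2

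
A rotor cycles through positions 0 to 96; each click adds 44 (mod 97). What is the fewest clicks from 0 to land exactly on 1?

97 = 2·44 + 9
44 = 4·9 + 8
9 = 1·8 + 1
8 = 8·1 + 0
Back-substituting gives 44·86 ≡ 1 (mod 97).

86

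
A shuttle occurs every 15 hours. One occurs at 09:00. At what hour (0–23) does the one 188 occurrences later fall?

188·15 = 2820.
2820 = 117·24 + 12, so 2820 mod 24 = 12.
(9 + 12) mod 24 = 21.

21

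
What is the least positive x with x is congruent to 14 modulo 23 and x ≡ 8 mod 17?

382

Since 17·19 ≡ 1 (mod 23), take x = 8 + 17·((14−8)·19 mod 23) = 8 + 17·22 = 382.
Check: 382 mod 23 = 14, 382 mod 17 = 8.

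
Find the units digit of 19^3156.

Last digits of 9^n: 9, 1 (period 2).
3156 leaves remainder 0 on division by 2, so 19^3156 ends in 1.

1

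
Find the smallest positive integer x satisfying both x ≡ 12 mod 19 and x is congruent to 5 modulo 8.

69

x ≡ 5 (mod 8) gives x ∈ {5, 13, 21, 29, 37, 45, 53, 61, …}.
The first of these with x mod 19 = 12 is 69.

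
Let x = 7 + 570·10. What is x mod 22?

9

570·10 = 5700.
Dividing 5700 by 22 gives quotient 259 and remainder 2.
(7 + 2) mod 22 = 9.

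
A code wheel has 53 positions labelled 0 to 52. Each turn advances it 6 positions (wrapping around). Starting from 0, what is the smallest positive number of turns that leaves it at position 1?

53 = 8·6 + 5
6 = 1·5 + 1
5 = 5·1 + 0
Back-substituting gives 6·9 ≡ 1 (mod 53).

9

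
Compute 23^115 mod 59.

18

Successive squares of 23 mod 59: 23^1≡23, 23^2≡57, 23^4≡4, 23^8≡16, 23^16≡20, 23^32≡46, 23^64≡51.
Since 115 = 1 + 2 + 16 + 32 + 64 in binary, 23^115 ≡ 23·57·20·46·51 ≡ 18 (mod 59).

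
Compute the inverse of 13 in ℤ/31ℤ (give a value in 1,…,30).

31 = 2·13 + 5
13 = 2·5 + 3
5 = 1·3 + 2
3 = 1·2 + 1
2 = 2·1 + 0
Back-substituting gives 13·12 ≡ 1 (mod 31).

12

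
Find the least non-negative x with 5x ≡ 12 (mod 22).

The inverse of 5 mod 22 is 9 (since 5·9 = 45 ≡ 1).
So x ≡ 9·12 = 108 ≡ 20 (mod 22).

20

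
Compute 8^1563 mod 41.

20

Successive squares of 8 mod 41: 8^1≡8, 8^2≡23, 8^4≡37, 8^8≡16, 8^16≡10, 8^32≡18, 8^64≡37, 8^128≡16, 8^256≡10, 8^512≡18, 8^1024≡37.
1563 = 1 + 2 + 8 + 16 + 512 + 1024, so 8^1563 ≡ 8·23·16·10·18·37 ≡ 20 (mod 41).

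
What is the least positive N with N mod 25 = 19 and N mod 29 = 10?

619

Since 29·19 ≡ 1 (mod 25), take x = 10 + 29·((19−10)·19 mod 25) = 10 + 29·21 = 619.
Check: 619 mod 25 = 19, 619 mod 29 = 10.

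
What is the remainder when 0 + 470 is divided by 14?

8

470 − 33·14 = 8, so 470 ≡ 8 (mod 14).
(0 + 8) mod 14 = 8.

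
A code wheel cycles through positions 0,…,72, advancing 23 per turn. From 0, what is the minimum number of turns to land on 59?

The inverse of 23 mod 73 is 54 (since 23·54 = 1242 ≡ 1).
So x ≡ 54·59 = 3186 ≡ 47 (mod 73).
Check: 23·47 = 1081 = 14·73 + 59.

47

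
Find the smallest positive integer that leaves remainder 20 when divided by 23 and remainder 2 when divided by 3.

Since 3·8 ≡ 1 (mod 23), take x = 2 + 3·((20−2)·8 mod 23) = 2 + 3·6 = 20.
Check: 20 mod 23 = 20, 20 mod 3 = 2.

20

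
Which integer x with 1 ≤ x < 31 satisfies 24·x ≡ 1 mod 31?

31 = 1·24 + 7
24 = 3·7 + 3
7 = 2·3 + 1
3 = 3·1 + 0
Back-substituting gives 24·22 ≡ 1 (mod 31).

22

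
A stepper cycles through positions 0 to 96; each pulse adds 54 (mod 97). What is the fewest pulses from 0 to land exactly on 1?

9

97 = 1·54 + 43
54 = 1·43 + 11
43 = 3·11 + 10
11 = 1·10 + 1
10 = 10·1 + 0
Back-substituting gives 54·9 ≡ 1 (mod 97).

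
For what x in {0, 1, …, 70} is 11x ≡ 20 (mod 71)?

The inverse of 11 mod 71 is 13 (since 11·13 = 143 ≡ 1).
So x ≡ 13·20 = 260 ≡ 47 (mod 71).

47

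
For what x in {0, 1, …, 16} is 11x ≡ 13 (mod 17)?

12

11⁻¹ ≡ 14 (mod 17) because 11·14 = 154 = 9·17 + 1.
Multiplying both sides by 14: x ≡ 14·13 = 182 ≡ 12 (mod 17).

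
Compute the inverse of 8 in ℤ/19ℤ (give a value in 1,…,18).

12

19 = 2·8 + 3
8 = 2·3 + 2
3 = 1·2 + 1
2 = 2·1 + 0
Back-substituting gives 8·12 ≡ 1 (mod 19).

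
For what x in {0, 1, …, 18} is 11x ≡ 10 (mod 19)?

13

The inverse of 11 mod 19 is 7 (since 11·7 = 77 ≡ 1).
Multiplying both sides by 7: x ≡ 7·10 = 70 ≡ 13 (mod 19).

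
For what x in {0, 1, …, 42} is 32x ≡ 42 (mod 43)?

4

32⁻¹ ≡ 39 (mod 43) because 32·39 = 1248 = 29·43 + 1.
So x ≡ 39·42 = 1638 ≡ 4 (mod 43).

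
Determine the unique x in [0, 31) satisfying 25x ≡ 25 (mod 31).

1

The inverse of 25 mod 31 is 5 (since 25·5 = 125 ≡ 1).
So x ≡ 5·25 = 125 ≡ 1 (mod 31).
Check: 25·1 = 25 = 0·31 + 25.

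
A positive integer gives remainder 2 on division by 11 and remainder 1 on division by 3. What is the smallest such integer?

Since 3·4 ≡ 1 (mod 11), take x = 1 + 3·((2−1)·4 mod 11) = 1 + 3·4 = 13.
Check: 13 mod 11 = 2, 13 mod 3 = 1.

13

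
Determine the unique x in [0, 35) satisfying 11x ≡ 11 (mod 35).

The inverse of 11 mod 35 is 16 (since 11·16 = 176 ≡ 1).
Multiplying both sides by 16: x ≡ 16·11 = 176 ≡ 1 (mod 35).

1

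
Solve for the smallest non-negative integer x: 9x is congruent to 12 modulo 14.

6

The inverse of 9 mod 14 is 11 (since 9·11 = 99 ≡ 1).
Multiplying both sides by 11: x ≡ 11·12 = 132 ≡ 6 (mod 14).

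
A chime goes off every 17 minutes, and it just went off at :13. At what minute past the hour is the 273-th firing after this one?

34

273·17 = 4641.
4641 = 77·60 + 21, so 4641 mod 60 = 21.
(13 + 21) mod 60 = 34.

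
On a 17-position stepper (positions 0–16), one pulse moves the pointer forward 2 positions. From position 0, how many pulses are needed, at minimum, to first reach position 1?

17 = 8·2 + 1
2 = 2·1 + 0
Back-substituting gives 2·9 ≡ 1 (mod 17).

9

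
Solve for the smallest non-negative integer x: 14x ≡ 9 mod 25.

6

14⁻¹ ≡ 9 (mod 25) because 14·9 = 126 = 5·25 + 1.
Multiplying both sides by 9: x ≡ 9·9 = 81 ≡ 6 (mod 25).
Check: 14·6 = 84 = 3·25 + 9.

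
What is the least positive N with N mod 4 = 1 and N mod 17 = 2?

53

x ≡ 1 (mod 4) gives x ∈ {1, 5, 9, 13, 17, 21, 25, 29, …}.
The first of these with x mod 17 = 2 is 53.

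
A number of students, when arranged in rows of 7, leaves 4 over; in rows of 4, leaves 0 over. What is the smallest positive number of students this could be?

4

Since 4·2 ≡ 1 (mod 7), take x = 0 + 4·((4−0)·2 mod 7) = 0 + 4·1 = 4.
Check: 4 mod 7 = 4, 4 mod 4 = 0.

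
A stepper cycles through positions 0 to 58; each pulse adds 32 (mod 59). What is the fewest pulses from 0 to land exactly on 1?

24

32·24 = 768 = 13·59 + 1, so 32⁻¹ ≡ 24 (mod 59).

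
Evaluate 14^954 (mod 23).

Successive squares of 14 mod 23: 14^1≡14, 14^2≡12, 14^4≡6, 14^8≡13, 14^16≡8, 14^32≡18, 14^64≡2, 14^128≡4, 14^256≡16, 14^512≡3.
Since 954 = 2 + 8 + 16 + 32 + 128 + 256 + 512 in binary, 14^954 ≡ 12·13·8·18·4·16·3 ≡ 13 (mod 23).

13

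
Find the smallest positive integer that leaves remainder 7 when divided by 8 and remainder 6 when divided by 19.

x ≡ 7 (mod 8) gives x ∈ {7, 15, 23, 31, 39, 47, 55, 63}.
The first of these with x mod 19 = 6 is 63.

63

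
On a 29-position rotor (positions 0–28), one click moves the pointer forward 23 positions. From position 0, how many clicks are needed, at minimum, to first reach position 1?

23·24 = 552 = 19·29 + 1, so 23⁻¹ ≡ 24 (mod 29).

24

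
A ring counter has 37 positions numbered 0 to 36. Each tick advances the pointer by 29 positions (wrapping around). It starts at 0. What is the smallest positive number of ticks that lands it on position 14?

26

29⁻¹ ≡ 23 (mod 37) because 29·23 = 667 = 18·37 + 1.
Multiplying both sides by 23: x ≡ 23·14 = 322 ≡ 26 (mod 37).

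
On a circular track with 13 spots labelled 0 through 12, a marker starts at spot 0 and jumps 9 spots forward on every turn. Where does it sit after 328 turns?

1

328·9 = 2952.
2952 mod 13 = 1 (since 227·13 = 2951).
(0 + 1) mod 13 = 1.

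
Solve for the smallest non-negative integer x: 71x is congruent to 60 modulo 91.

The inverse of 71 mod 91 is 50 (since 71·50 = 3550 ≡ 1).
So x ≡ 50·60 = 3000 ≡ 88 (mod 91).

88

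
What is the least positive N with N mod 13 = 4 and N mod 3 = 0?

x ≡ 0 (mod 3) gives x ∈ {0, 3, 6, 9, 12, 15, 18, 21, …}.
The first of these with x mod 13 = 4 is 30.

30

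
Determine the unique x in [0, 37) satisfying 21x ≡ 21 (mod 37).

21⁻¹ ≡ 30 (mod 37) because 21·30 = 630 = 17·37 + 1.
So x ≡ 30·21 = 630 ≡ 1 (mod 37).

1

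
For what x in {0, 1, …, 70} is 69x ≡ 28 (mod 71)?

The inverse of 69 mod 71 is 35 (since 69·35 = 2415 ≡ 1).
Multiplying both sides by 35: x ≡ 35·28 = 980 ≡ 57 (mod 71).

57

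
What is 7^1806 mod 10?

Last digits of 7^n: 7, 9, 3, 1 (period 4).
1806 mod 4 = 2, so the last digit matches 7^2 = 9.

9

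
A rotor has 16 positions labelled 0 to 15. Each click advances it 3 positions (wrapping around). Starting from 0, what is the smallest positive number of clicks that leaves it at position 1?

11

3·11 = 33 = 2·16 + 1, so 3⁻¹ ≡ 11 (mod 16).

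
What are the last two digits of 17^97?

77

By repeated squaring mod 100: 17^1≡17, 17^2≡89, 17^4≡21, 17^8≡41, 17^16≡81, 17^32≡61, 17^64≡21.
97 = 1 + 32 + 64, so 17^97 ≡ 17·61·21 ≡ 77 (mod 100).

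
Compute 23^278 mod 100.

69

Square-and-reduce mod 100: 23^1≡23, 23^2≡29, 23^4≡41, 23^8≡81, 23^16≡61, 23^32≡21, 23^64≡41, 23^128≡81, 23^256≡61.
Since 278 = 2 + 4 + 16 + 256 in binary, 23^278 ≡ 29·41·61·61 ≡ 69 (mod 100).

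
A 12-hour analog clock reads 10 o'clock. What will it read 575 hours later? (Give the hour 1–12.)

9

Dividing 575 by 12 gives quotient 47 and remainder 11.
10 + 11 → 9 on a 12-hour dial.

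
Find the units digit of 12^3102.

Powers of 2 mod 10 repeat with period 4: 2, 4, 8, 6.
3102 mod 4 = 2, so the last digit matches 2^2 = 4.

4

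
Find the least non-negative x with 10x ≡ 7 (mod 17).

16

The inverse of 10 mod 17 is 12 (since 10·12 = 120 ≡ 1).
So x ≡ 12·7 = 84 ≡ 16 (mod 17).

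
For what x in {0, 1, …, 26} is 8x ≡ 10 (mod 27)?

8⁻¹ ≡ 17 (mod 27) because 8·17 = 136 = 5·27 + 1.
So x ≡ 17·10 = 170 ≡ 8 (mod 27).

8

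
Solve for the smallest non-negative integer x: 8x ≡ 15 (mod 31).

29

The inverse of 8 mod 31 is 4 (since 8·4 = 32 ≡ 1).
Multiplying both sides by 4: x ≡ 4·15 = 60 ≡ 29 (mod 31).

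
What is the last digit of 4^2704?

Last digits of 4^n: 4, 6 (period 2).
2704 mod 2 = 0, so the last digit matches 4^2 = 6.

6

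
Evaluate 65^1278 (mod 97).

By repeated squaring mod 97: 65^1≡65, 65^2≡54, 65^4≡6, 65^8≡36, 65^16≡35, 65^32≡61, 65^64≡35, 65^128≡61, 65^256≡35, 65^512≡61, 65^1024≡35.
Since 1278 = 2 + 4 + 8 + 16 + 32 + 64 + 128 + 1024 in binary, 65^1278 ≡ 54·6·36·35·61·35·61·35 ≡ 64 (mod 97).

64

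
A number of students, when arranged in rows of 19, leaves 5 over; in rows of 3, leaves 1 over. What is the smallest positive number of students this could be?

x ≡ 1 (mod 3) gives x ∈ {1, 4, 7, 10, 13, 16, 19, 22, …}.
The first of these with x mod 19 = 5 is 43.

43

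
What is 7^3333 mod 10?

7

Last digits of 7^n: 7, 9, 3, 1 (period 4).
3333 leaves remainder 1 on division by 4, so 7^3333 ends in 7.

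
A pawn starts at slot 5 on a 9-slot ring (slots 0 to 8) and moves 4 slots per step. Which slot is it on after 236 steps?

236·4 = 944.
944 = 104·9 + 8, so 944 mod 9 = 8.
(5 + 8) mod 9 = 4.

4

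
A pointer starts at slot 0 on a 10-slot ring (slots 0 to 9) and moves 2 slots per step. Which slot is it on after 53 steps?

53·2 = 106.
106 mod 10 = 6 (since 10·10 = 100).
(0 + 6) mod 10 = 6.

6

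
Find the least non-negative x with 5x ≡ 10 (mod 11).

5⁻¹ ≡ 9 (mod 11) because 5·9 = 45 = 4·11 + 1.
So x ≡ 9·10 = 90 ≡ 2 (mod 11).
Check: 5·2 = 10 = 0·11 + 10.

2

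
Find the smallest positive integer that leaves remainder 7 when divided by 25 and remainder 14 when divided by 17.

82

x ≡ 14 (mod 17) gives x ∈ {14, 31, 48, 65, 82}.
The first of these with x mod 25 = 7 is 82.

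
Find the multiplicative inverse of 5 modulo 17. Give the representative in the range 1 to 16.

7

5·7 = 35 = 2·17 + 1, so 5⁻¹ ≡ 7 (mod 17).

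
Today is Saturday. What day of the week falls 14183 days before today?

Friday

14183 = 2026·7 + 1, so 14183 mod 7 = 1.
Saturday − 1 day → Friday.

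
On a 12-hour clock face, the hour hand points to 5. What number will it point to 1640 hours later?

1640 − 136·12 = 8, so 1640 ≡ 8 (mod 12).
5 + 8 → 1 on a 12-hour dial.

1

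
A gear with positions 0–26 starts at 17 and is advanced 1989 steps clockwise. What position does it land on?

1989 = 73·27 + 18, so 1989 mod 27 = 18.
(17 + 18) mod 27 = 8.

8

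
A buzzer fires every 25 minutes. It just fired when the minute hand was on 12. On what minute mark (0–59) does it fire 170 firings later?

170·25 = 4250.
Dividing 4250 by 60 gives quotient 70 and remainder 50.
(12 + 50) mod 60 = 2.

2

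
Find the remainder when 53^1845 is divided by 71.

23

Square-and-reduce mod 71: 53^1≡53, 53^2≡40, 53^4≡38, 53^8≡24, 53^16≡8, 53^32≡64, 53^64≡49, 53^128≡58, 53^256≡27, 53^512≡19, 53^1024≡6.
1845 = 1 + 4 + 16 + 32 + 256 + 512 + 1024, so 53^1845 ≡ 53·38·8·64·27·19·6 ≡ 23 (mod 71).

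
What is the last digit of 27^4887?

Last digits of 7^n: 7, 9, 3, 1 (period 4).
4887 leaves remainder 3 on division by 4, so 27^4887 ends in 3.

3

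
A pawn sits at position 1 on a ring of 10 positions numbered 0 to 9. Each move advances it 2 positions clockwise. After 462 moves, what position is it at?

5

462·2 = 924.
924 = 92·10 + 4, so 924 mod 10 = 4.
(1 + 4) mod 10 = 5.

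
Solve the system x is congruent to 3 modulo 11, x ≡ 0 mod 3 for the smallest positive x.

3

x ≡ 0 (mod 3) gives x ∈ {0, 3}.
The first of these with x mod 11 = 3 is 3.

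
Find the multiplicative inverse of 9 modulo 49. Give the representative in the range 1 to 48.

9·11 = 99 = 2·49 + 1, so 9⁻¹ ≡ 11 (mod 49).

11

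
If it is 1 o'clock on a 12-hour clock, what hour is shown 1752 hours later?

1752 mod 12 = 0 (since 146·12 = 1752).
1 + 0 → 1 on a 12-hour dial.

1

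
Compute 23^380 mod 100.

1

Successive squares of 23 mod 100: 23^1≡23, 23^2≡29, 23^4≡41, 23^8≡81, 23^16≡61, 23^32≡21, 23^64≡41, 23^128≡81, 23^256≡61.
380 = 4 + 8 + 16 + 32 + 64 + 256, so 23^380 ≡ 41·81·61·21·41·61 ≡ 1 (mod 100).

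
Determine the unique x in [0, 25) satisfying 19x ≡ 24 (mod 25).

21

The inverse of 19 mod 25 is 4 (since 19·4 = 76 ≡ 1).
Multiplying both sides by 4: x ≡ 4·24 = 96 ≡ 21 (mod 25).
Check: 19·21 = 399 = 15·25 + 24.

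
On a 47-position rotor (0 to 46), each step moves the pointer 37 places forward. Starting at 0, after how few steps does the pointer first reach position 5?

23

The inverse of 37 mod 47 is 14 (since 37·14 = 518 ≡ 1).
Multiplying both sides by 14: x ≡ 14·5 = 70 ≡ 23 (mod 47).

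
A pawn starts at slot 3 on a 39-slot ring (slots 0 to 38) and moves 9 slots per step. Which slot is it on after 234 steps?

3

234·9 = 2106.
2106 = 54·39 + 0, so 2106 mod 39 = 0.
(3 + 0) mod 39 = 3.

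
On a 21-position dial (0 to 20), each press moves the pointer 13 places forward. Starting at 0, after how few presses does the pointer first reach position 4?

10

The inverse of 13 mod 21 is 13 (since 13·13 = 169 ≡ 1).
Multiplying both sides by 13: x ≡ 13·4 = 52 ≡ 10 (mod 21).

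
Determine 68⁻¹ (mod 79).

43

79 = 1·68 + 11
68 = 6·11 + 2
11 = 5·2 + 1
2 = 2·1 + 0
Back-substituting gives 68·43 ≡ 1 (mod 79).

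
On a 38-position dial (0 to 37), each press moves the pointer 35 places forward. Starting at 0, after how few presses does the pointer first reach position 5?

11

35⁻¹ ≡ 25 (mod 38) because 35·25 = 875 = 23·38 + 1.
So x ≡ 25·5 = 125 ≡ 11 (mod 38).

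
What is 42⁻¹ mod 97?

42·67 = 2814 = 29·97 + 1, so 42⁻¹ ≡ 67 (mod 97).

67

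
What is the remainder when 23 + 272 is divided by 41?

Dividing 272 by 41 gives quotient 6 and remainder 26.
(23 + 26) mod 41 = 8.

8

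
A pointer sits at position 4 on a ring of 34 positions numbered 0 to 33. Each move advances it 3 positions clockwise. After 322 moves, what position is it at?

18

322·3 = 966.
966 − 28·34 = 14, so 966 ≡ 14 (mod 34).
(4 + 14) mod 34 = 18.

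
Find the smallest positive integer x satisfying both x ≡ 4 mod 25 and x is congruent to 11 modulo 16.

x ≡ 11 (mod 16) gives x ∈ {11, 27, 43, 59, 75, 91, 107, 123, …}.
The first of these with x mod 25 = 4 is 379.

379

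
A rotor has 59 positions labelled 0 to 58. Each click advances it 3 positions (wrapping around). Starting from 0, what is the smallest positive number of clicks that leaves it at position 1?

59 = 19·3 + 2
3 = 1·2 + 1
2 = 2·1 + 0
Back-substituting gives 3·20 ≡ 1 (mod 59).

20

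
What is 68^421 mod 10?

8

Last digits of 8^n: 8, 4, 2, 6 (period 4).
421 leaves remainder 1 on division by 4, so 68^421 ends in 8.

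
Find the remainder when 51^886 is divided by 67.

Successive squares of 51 mod 67: 51^1≡51, 51^2≡55, 51^4≡10, 51^8≡33, 51^16≡17, 51^32≡21, 51^64≡39, 51^128≡47, 51^256≡65, 51^512≡4.
886 = 2 + 4 + 16 + 32 + 64 + 256 + 512, so 51^886 ≡ 55·10·17·21·39·65·4 ≡ 49 (mod 67).

49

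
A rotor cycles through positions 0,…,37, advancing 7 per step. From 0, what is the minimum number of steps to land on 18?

8

The inverse of 7 mod 38 is 11 (since 7·11 = 77 ≡ 1).
So x ≡ 11·18 = 198 ≡ 8 (mod 38).
Check: 7·8 = 56 = 1·38 + 18.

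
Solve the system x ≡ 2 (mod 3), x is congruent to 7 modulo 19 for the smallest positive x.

x ≡ 2 (mod 3) gives x ∈ {2, 5, 8, 11, 14, 17, 20, 23, …}.
The first of these with x mod 19 = 7 is 26.

26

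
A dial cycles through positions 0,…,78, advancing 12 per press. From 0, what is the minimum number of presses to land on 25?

12⁻¹ ≡ 33 (mod 79) because 12·33 = 396 = 5·79 + 1.
Multiplying both sides by 33: x ≡ 33·25 = 825 ≡ 35 (mod 79).
Check: 12·35 = 420 = 5·79 + 25.

35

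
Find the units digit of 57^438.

9

The units digit of 57^n cycles with period 4: 7, 9, 3, 1, …
438 mod 4 = 2, so the last digit matches 7^2 = 9.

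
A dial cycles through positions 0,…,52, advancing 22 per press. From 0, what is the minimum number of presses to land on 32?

40

The inverse of 22 mod 53 is 41 (since 22·41 = 902 ≡ 1).
So x ≡ 41·32 = 1312 ≡ 40 (mod 53).
Check: 22·40 = 880 = 16·53 + 32.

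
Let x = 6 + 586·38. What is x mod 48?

586·38 = 22268.
Dividing 22268 by 48 gives quotient 463 and remainder 44.
(6 + 44) mod 48 = 2.

2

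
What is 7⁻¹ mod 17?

5

17 = 2·7 + 3
7 = 2·3 + 1
3 = 3·1 + 0
Back-substituting gives 7·5 ≡ 1 (mod 17).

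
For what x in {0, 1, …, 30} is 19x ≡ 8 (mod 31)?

20

19⁻¹ ≡ 18 (mod 31) because 19·18 = 342 = 11·31 + 1.
Multiplying both sides by 18: x ≡ 18·8 = 144 ≡ 20 (mod 31).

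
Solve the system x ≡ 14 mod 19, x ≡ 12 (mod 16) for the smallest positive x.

204

Since 16·6 ≡ 1 (mod 19), take x = 12 + 16·((14−12)·6 mod 19) = 12 + 16·12 = 204.
Check: 204 mod 19 = 14, 204 mod 16 = 12.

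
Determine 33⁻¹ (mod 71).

28

71 = 2·33 + 5
33 = 6·5 + 3
5 = 1·3 + 2
3 = 1·2 + 1
2 = 2·1 + 0
Back-substituting gives 33·28 ≡ 1 (mod 71).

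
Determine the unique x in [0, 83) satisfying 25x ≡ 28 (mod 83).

31

The inverse of 25 mod 83 is 10 (since 25·10 = 250 ≡ 1).
So x ≡ 10·28 = 280 ≡ 31 (mod 83).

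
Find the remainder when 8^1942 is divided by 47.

34

Successive squares of 8 mod 47: 8^1≡8, 8^2≡17, 8^4≡7, 8^8≡2, 8^16≡4, 8^32≡16, 8^64≡21, 8^128≡18, 8^256≡42, 8^512≡25, 8^1024≡14.
Since 1942 = 2 + 4 + 16 + 128 + 256 + 512 + 1024 in binary, 8^1942 ≡ 17·7·4·18·42·25·14 ≡ 34 (mod 47).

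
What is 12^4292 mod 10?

6

The units digit of 12^n cycles with period 4: 2, 4, 8, 6, …
4292 mod 4 = 0, so the last digit matches 2^4 = 6.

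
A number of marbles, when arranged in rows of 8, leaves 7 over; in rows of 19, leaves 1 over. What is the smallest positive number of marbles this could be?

x ≡ 7 (mod 8) gives x ∈ {7, 15, 23, 31, 39}.
The first of these with x mod 19 = 1 is 39.

39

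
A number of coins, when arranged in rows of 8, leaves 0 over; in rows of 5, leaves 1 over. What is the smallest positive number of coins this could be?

x ≡ 1 (mod 5) gives x ∈ {1, 6, 11, 16}.
The first of these with x mod 8 = 0 is 16.

16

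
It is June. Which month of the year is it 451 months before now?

451 = 37·12 + 7, so 451 mod 12 = 7.
June − 7 months → November.

November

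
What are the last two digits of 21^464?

Square-and-reduce mod 100: 21^1≡21, 21^2≡41, 21^4≡81, 21^8≡61, 21^16≡21, 21^32≡41, 21^64≡81, 21^128≡61, 21^256≡21.
464 = 16 + 64 + 128 + 256, so 21^464 ≡ 21·81·61·21 ≡ 81 (mod 100).

81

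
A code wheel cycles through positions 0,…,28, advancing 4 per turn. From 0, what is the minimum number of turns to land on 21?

27

The inverse of 4 mod 29 is 22 (since 4·22 = 88 ≡ 1).
So x ≡ 22·21 = 462 ≡ 27 (mod 29).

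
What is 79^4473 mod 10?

Powers of 9 mod 10 repeat with period 2: 9, 1.
4473 mod 2 = 1, so the last digit matches 9^1 = 9.

9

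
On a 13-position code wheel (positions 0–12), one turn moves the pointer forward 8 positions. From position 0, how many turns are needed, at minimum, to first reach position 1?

5

13 = 1·8 + 5
8 = 1·5 + 3
5 = 1·3 + 2
3 = 1·2 + 1
2 = 2·1 + 0
Back-substituting gives 8·5 ≡ 1 (mod 13).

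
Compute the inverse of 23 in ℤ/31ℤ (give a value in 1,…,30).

27

23·27 = 621 = 20·31 + 1, so 23⁻¹ ≡ 27 (mod 31).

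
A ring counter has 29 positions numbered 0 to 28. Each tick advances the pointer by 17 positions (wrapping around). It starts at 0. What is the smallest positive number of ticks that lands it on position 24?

17⁻¹ ≡ 12 (mod 29) because 17·12 = 204 = 7·29 + 1.
Multiplying both sides by 12: x ≡ 12·24 = 288 ≡ 27 (mod 29).

27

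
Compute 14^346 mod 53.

25

Successive squares of 14 mod 53: 14^1≡14, 14^2≡37, 14^4≡44, 14^8≡28, 14^16≡42, 14^32≡15, 14^64≡13, 14^128≡10, 14^256≡47.
Since 346 = 2 + 8 + 16 + 64 + 256 in binary, 14^346 ≡ 37·28·42·13·47 ≡ 25 (mod 53).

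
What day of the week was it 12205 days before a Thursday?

Sunday

12205 mod 7 = 4 (since 1743·7 = 12201).
Thursday − 4 days → Sunday.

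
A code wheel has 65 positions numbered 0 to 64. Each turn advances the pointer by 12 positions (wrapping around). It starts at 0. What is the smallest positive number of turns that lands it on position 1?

38

The inverse of 12 mod 65 is 38 (since 12·38 = 456 ≡ 1).
Multiplying both sides by 38: x ≡ 38·1 = 38 ≡ 38 (mod 65).
Check: 12·38 = 456 = 7·65 + 1.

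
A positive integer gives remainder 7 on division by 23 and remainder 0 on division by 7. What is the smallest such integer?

7

Since 7·10 ≡ 1 (mod 23), take x = 0 + 7·((7−0)·10 mod 23) = 0 + 7·1 = 7.
Check: 7 mod 23 = 7, 7 mod 7 = 0.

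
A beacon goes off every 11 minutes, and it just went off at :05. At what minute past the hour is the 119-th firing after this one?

54

119·11 = 1309.
1309 mod 60 = 49 (since 21·60 = 1260).
(5 + 49) mod 60 = 54.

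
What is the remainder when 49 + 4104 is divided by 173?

1

Dividing 4104 by 173 gives quotient 23 and remainder 125.
(49 + 125) mod 173 = 1.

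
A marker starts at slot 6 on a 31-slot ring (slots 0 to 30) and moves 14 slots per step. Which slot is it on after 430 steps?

12

430·14 = 6020.
Dividing 6020 by 31 gives quotient 194 and remainder 6.
(6 + 6) mod 31 = 12.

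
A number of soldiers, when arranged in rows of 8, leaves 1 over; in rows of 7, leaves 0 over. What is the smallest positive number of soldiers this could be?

49

x ≡ 0 (mod 7) gives x ∈ {0, 7, 14, 21, 28, 35, 42, 49}.
The first of these with x mod 8 = 1 is 49.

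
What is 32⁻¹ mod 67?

44

32·44 = 1408 = 21·67 + 1, so 32⁻¹ ≡ 44 (mod 67).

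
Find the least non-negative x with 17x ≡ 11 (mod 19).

4

17⁻¹ ≡ 9 (mod 19) because 17·9 = 153 = 8·19 + 1.
Multiplying both sides by 9: x ≡ 9·11 = 99 ≡ 4 (mod 19).
Check: 17·4 = 68 = 3·19 + 11.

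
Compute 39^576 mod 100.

61

Square-and-reduce mod 100: 39^1≡39, 39^2≡21, 39^4≡41, 39^8≡81, 39^16≡61, 39^32≡21, 39^64≡41, 39^128≡81, 39^256≡61, 39^512≡21.
Since 576 = 64 + 512 in binary, 39^576 ≡ 41·21 ≡ 61 (mod 100).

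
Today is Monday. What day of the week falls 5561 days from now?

5561 mod 7 = 3 (since 794·7 = 5558).
Monday + 3 days → Thursday.

Thursday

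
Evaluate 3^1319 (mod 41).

14

Square-and-reduce mod 41: 3^1≡3, 3^2≡9, 3^4≡40, 3^8≡1, 3^16≡1, 3^32≡1, 3^64≡1, 3^128≡1, 3^256≡1, 3^512≡1, 3^1024≡1.
1319 = 1 + 2 + 4 + 32 + 256 + 1024, so 3^1319 ≡ 3·9·40·1·1·1 ≡ 14 (mod 41).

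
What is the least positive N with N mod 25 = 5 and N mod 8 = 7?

x ≡ 7 (mod 8) gives x ∈ {7, 15, 23, 31, 39, 47, 55}.
The first of these with x mod 25 = 5 is 55.

55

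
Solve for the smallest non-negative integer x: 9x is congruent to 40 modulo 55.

35

The inverse of 9 mod 55 is 49 (since 9·49 = 441 ≡ 1).
Multiplying both sides by 49: x ≡ 49·40 = 1960 ≡ 35 (mod 55).
Check: 9·35 = 315 = 5·55 + 40.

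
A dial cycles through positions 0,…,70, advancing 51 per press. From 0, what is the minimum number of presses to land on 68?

25

The inverse of 51 mod 71 is 39 (since 51·39 = 1989 ≡ 1).
So x ≡ 39·68 = 2652 ≡ 25 (mod 71).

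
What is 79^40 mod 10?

1

The units digit of 79^n cycles with period 2: 9, 1, …
40 mod 2 = 0, so the last digit matches 9^2 = 1.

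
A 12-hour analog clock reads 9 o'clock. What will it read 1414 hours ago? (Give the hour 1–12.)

11

1414 mod 12 = 10 (since 117·12 = 1404).
9 − 10 → 11 on a 12-hour dial.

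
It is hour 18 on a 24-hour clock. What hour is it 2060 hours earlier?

22

Dividing 2060 by 24 gives quotient 85 and remainder 20.
(18 − 20) mod 24 = 22.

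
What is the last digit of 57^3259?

Last digits of 7^n: 7, 9, 3, 1 (period 4).
3259 mod 4 = 3, so the last digit matches 7^3 = 3.

3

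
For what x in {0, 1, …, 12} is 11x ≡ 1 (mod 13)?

11⁻¹ ≡ 6 (mod 13) because 11·6 = 66 = 5·13 + 1.
So x ≡ 6·1 = 6 ≡ 6 (mod 13).

6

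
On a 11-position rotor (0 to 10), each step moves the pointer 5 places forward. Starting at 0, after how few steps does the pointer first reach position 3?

The inverse of 5 mod 11 is 9 (since 5·9 = 45 ≡ 1).
So x ≡ 9·3 = 27 ≡ 5 (mod 11).

5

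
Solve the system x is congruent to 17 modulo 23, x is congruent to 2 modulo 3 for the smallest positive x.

17

x ≡ 2 (mod 3) gives x ∈ {2, 5, 8, 11, 14, 17}.
The first of these with x mod 23 = 17 is 17.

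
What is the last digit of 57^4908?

The units digit of 57^n cycles with period 4: 7, 9, 3, 1, …
4908 leaves remainder 0 on division by 4, so 57^4908 ends in 1.

1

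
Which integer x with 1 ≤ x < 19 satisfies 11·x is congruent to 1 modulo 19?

19 = 1·11 + 8
11 = 1·8 + 3
8 = 2·3 + 2
3 = 1·2 + 1
2 = 2·1 + 0
Back-substituting gives 11·7 ≡ 1 (mod 19).

7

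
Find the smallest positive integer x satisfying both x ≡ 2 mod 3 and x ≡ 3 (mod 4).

Since 4·1 ≡ 1 (mod 3), take x = 3 + 4·((2−3)·1 mod 3) = 3 + 4·2 = 11.
Check: 11 mod 3 = 2, 11 mod 4 = 3.

11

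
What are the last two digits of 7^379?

43

Square-and-reduce mod 100: 7^1≡7, 7^2≡49, 7^4≡1, 7^8≡1, 7^16≡1, 7^32≡1, 7^64≡1, 7^128≡1, 7^256≡1.
Since 379 = 1 + 2 + 8 + 16 + 32 + 64 + 256 in binary, 7^379 ≡ 7·49·1·1·1·1·1 ≡ 43 (mod 100).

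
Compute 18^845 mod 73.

69

By repeated squaring mod 73: 18^1≡18, 18^2≡32, 18^4≡2, 18^8≡4, 18^16≡16, 18^32≡37, 18^64≡55, 18^128≡32, 18^256≡2, 18^512≡4.
Since 845 = 1 + 4 + 8 + 64 + 256 + 512 in binary, 18^845 ≡ 18·2·4·55·2·4 ≡ 69 (mod 73).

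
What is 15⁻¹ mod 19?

15·14 = 210 = 11·19 + 1, so 15⁻¹ ≡ 14 (mod 19).

14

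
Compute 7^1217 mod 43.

37

Successive squares of 7 mod 43: 7^1≡7, 7^2≡6, 7^4≡36, 7^8≡6, 7^16≡36, 7^32≡6, 7^64≡36, 7^128≡6, 7^256≡36, 7^512≡6, 7^1024≡36.
Since 1217 = 1 + 64 + 128 + 1024 in binary, 7^1217 ≡ 7·36·6·36 ≡ 37 (mod 43).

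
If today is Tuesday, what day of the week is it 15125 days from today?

15125 mod 7 = 5 (since 2160·7 = 15120).
Tuesday + 5 days → Sunday.

Sunday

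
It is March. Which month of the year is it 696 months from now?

696 − 58·12 = 0, so 696 ≡ 0 (mod 12).
March + 0 months → March.

March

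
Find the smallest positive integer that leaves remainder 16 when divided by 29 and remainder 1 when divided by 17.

103

x ≡ 1 (mod 17) gives x ∈ {1, 18, 35, 52, 69, 86, 103}.
The first of these with x mod 29 = 16 is 103.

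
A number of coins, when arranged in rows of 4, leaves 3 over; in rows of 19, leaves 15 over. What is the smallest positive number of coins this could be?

x ≡ 3 (mod 4) gives x ∈ {3, 7, 11, 15}.
The first of these with x mod 19 = 15 is 15.

15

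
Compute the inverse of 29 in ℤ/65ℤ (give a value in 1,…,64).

9

65 = 2·29 + 7
29 = 4·7 + 1
7 = 7·1 + 0
Back-substituting gives 29·9 ≡ 1 (mod 65).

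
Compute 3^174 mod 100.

69

Successive squares of 3 mod 100: 3^1≡3, 3^2≡9, 3^4≡81, 3^8≡61, 3^16≡21, 3^32≡41, 3^64≡81, 3^128≡61.
Since 174 = 2 + 4 + 8 + 32 + 128 in binary, 3^174 ≡ 9·81·61·41·61 ≡ 69 (mod 100).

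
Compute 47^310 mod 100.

Square-and-reduce mod 100: 47^1≡47, 47^2≡9, 47^4≡81, 47^8≡61, 47^16≡21, 47^32≡41, 47^64≡81, 47^128≡61, 47^256≡21.
310 = 2 + 4 + 16 + 32 + 256, so 47^310 ≡ 9·81·21·41·21 ≡ 49 (mod 100).

49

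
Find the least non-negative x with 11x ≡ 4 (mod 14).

8

The inverse of 11 mod 14 is 9 (since 11·9 = 99 ≡ 1).
Multiplying both sides by 9: x ≡ 9·4 = 36 ≡ 8 (mod 14).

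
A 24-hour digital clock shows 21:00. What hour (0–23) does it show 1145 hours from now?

1145 = 47·24 + 17, so 1145 mod 24 = 17.
(21 + 17) mod 24 = 14.

14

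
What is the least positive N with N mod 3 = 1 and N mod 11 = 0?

x ≡ 1 (mod 3) gives x ∈ {1, 4, 7, 10, 13, 16, 19, 22}.
The first of these with x mod 11 = 0 is 22.

22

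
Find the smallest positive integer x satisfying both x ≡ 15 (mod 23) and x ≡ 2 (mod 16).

x ≡ 2 (mod 16) gives x ∈ {2, 18, 34, 50, 66, 82, 98, 114, …}.
The first of these with x mod 23 = 15 is 130.

130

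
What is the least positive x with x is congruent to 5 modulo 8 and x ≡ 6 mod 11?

61

x ≡ 5 (mod 8) gives x ∈ {5, 13, 21, 29, 37, 45, 53, 61}.
The first of these with x mod 11 = 6 is 61.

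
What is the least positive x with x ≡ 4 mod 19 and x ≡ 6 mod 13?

175

x ≡ 6 (mod 13) gives x ∈ {6, 19, 32, 45, 58, 71, 84, 97, …}.
The first of these with x mod 19 = 4 is 175.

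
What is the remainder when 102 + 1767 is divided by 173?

139

1767 mod 173 = 37 (since 10·173 = 1730).
(102 + 37) mod 173 = 139.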